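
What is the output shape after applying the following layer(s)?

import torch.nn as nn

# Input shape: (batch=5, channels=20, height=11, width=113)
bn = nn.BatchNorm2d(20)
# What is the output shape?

Input shape: (5, 20, 11, 113)
Output shape: (5, 20, 11, 113)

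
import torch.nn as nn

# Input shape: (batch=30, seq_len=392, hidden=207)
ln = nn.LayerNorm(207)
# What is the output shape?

Input shape: (30, 392, 207)
Output shape: (30, 392, 207)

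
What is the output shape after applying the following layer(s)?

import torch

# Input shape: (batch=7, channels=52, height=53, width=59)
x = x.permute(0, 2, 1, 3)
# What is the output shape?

Input shape: (7, 52, 53, 59)
Output shape: (7, 53, 52, 59)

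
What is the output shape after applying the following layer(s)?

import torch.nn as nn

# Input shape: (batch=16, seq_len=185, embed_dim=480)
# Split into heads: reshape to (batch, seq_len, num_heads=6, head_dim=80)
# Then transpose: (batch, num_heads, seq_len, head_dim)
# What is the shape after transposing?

Input shape: (16, 185, 480)
  -> after reshape: (16, 185, 6, 80)
Output shape: (16, 6, 185, 80)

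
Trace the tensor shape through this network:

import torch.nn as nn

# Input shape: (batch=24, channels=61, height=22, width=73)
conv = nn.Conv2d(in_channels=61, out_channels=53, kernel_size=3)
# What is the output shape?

Input shape: (24, 61, 22, 73)
Output shape: (24, 53, 20, 71)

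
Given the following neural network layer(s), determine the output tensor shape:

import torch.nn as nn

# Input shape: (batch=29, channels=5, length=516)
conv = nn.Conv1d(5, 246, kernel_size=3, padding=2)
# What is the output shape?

Input shape: (29, 5, 516)
Output shape: (29, 246, 518)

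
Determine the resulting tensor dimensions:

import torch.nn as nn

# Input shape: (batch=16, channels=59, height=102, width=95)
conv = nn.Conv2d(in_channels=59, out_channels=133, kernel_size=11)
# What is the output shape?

Input shape: (16, 59, 102, 95)
Output shape: (16, 133, 92, 85)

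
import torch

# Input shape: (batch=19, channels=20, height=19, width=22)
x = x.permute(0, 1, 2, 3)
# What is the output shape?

Input shape: (19, 20, 19, 22)
Output shape: (19, 20, 19, 22)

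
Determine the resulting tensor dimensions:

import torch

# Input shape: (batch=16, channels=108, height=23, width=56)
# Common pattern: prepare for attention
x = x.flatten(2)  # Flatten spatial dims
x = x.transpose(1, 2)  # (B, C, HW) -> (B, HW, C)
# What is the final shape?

Input shape: (16, 108, 23, 56)
  -> after flatten(2): (16, 108, 1288)
Output shape: (16, 1288, 108)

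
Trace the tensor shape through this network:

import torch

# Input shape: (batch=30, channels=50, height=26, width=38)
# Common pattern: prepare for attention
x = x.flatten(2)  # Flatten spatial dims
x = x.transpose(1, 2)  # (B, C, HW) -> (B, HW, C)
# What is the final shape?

Input shape: (30, 50, 26, 38)
  -> after flatten(2): (30, 50, 988)
Output shape: (30, 988, 50)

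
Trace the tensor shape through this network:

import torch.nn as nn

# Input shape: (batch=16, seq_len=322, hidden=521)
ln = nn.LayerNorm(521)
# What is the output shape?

Input shape: (16, 322, 521)
Output shape: (16, 322, 521)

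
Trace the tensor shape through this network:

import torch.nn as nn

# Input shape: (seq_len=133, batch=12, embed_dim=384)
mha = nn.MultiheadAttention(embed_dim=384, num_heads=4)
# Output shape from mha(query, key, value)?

Input shape: (133, 12, 384)
Output shape: (133, 12, 384)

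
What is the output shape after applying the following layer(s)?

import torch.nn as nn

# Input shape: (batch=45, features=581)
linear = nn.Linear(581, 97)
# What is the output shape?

Input shape: (45, 581)
Output shape: (45, 97)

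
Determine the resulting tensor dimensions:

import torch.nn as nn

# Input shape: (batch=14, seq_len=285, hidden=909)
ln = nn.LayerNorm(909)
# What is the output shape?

Input shape: (14, 285, 909)
Output shape: (14, 285, 909)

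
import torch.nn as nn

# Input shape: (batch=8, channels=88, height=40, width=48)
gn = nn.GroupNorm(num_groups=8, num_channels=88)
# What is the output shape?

Input shape: (8, 88, 40, 48)
Output shape: (8, 88, 40, 48)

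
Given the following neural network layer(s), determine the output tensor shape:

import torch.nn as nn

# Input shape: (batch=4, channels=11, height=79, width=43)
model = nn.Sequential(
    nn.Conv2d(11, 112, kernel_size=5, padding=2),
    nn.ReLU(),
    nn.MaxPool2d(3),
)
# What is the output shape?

Input shape: (4, 11, 79, 43)
  -> after Conv2d: (4, 112, 79, 43)
  -> after ReLU: (4, 112, 79, 43)
Output shape: (4, 112, 26, 14)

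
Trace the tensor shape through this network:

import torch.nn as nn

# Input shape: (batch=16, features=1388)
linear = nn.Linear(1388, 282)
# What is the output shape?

Input shape: (16, 1388)
Output shape: (16, 282)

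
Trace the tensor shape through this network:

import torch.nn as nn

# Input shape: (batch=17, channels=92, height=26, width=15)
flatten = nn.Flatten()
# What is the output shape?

Input shape: (17, 92, 26, 15)
Output shape: (17, 35880)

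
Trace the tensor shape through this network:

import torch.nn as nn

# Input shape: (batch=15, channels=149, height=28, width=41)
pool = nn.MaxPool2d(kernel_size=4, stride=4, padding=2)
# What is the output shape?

Input shape: (15, 149, 28, 41)
Output shape: (15, 149, 8, 11)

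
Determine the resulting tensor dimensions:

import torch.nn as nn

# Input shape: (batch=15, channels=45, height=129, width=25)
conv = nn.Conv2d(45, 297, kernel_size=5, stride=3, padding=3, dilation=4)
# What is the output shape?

Input shape: (15, 45, 129, 25)
Output shape: (15, 297, 40, 5)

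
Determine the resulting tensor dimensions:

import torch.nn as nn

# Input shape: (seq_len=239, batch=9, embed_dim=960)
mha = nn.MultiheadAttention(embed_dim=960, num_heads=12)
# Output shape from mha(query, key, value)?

Input shape: (239, 9, 960)
Output shape: (239, 9, 960)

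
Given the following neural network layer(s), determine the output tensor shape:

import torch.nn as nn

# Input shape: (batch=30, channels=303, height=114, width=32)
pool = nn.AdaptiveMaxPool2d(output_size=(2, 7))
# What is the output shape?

Input shape: (30, 303, 114, 32)
Output shape: (30, 303, 2, 7)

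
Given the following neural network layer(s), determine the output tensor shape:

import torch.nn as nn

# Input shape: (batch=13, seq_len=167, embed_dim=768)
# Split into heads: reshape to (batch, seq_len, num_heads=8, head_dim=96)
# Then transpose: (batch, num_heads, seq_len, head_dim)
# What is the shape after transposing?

Input shape: (13, 167, 768)
  -> after reshape: (13, 167, 8, 96)
Output shape: (13, 8, 167, 96)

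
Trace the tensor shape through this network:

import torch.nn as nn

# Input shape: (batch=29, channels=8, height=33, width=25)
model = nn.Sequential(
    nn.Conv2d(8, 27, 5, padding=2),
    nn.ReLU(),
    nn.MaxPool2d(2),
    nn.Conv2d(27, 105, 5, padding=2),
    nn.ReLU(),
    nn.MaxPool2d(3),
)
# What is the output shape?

Input shape: (29, 8, 33, 25)
  -> after first Conv2d: (29, 27, 33, 25)
  -> after first MaxPool2d: (29, 27, 16, 12)
  -> after second Conv2d: (29, 105, 16, 12)
Output shape: (29, 105, 5, 4)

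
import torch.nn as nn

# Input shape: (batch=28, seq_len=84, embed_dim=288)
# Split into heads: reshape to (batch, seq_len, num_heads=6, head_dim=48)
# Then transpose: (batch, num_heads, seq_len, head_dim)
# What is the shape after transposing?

Input shape: (28, 84, 288)
  -> after reshape: (28, 84, 6, 48)
Output shape: (28, 6, 84, 48)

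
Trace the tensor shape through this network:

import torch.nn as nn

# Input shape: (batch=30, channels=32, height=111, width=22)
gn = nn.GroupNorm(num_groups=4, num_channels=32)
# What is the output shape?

Input shape: (30, 32, 111, 22)
Output shape: (30, 32, 111, 22)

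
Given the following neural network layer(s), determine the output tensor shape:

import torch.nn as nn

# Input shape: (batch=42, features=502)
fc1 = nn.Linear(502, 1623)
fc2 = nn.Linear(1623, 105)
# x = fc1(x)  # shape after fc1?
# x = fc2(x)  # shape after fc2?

Input shape: (42, 502)
  -> after fc1: (42, 1623)
Output shape: (42, 105)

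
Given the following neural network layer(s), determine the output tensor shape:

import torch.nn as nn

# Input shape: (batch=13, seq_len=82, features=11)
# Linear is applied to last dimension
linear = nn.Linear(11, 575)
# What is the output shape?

Input shape: (13, 82, 11)
Output shape: (13, 82, 575)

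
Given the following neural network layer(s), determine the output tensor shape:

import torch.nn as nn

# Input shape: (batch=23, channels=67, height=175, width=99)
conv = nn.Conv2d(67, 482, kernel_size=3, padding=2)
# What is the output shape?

Input shape: (23, 67, 175, 99)
Output shape: (23, 482, 177, 101)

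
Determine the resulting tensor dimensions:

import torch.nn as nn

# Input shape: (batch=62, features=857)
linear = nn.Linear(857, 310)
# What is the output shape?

Input shape: (62, 857)
Output shape: (62, 310)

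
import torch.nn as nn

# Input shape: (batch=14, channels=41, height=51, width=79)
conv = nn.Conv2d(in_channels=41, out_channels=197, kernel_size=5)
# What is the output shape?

Input shape: (14, 41, 51, 79)
Output shape: (14, 197, 47, 75)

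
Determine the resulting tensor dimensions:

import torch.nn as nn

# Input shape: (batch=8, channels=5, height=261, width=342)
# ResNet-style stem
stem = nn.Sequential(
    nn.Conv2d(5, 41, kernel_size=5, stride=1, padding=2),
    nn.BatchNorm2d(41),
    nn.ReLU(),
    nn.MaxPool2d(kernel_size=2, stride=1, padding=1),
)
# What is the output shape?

Input shape: (8, 5, 261, 342)
  -> after Conv2d 5x5 stride=1: (8, 41, 261, 342)
Output shape: (8, 41, 262, 343)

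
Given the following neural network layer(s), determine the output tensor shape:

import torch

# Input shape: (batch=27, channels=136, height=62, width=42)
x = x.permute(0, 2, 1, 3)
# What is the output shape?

Input shape: (27, 136, 62, 42)
Output shape: (27, 62, 136, 42)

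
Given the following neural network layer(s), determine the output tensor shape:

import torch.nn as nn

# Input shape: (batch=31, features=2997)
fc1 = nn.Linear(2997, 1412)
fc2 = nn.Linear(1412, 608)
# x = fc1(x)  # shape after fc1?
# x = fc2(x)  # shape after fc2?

Input shape: (31, 2997)
  -> after fc1: (31, 1412)
Output shape: (31, 608)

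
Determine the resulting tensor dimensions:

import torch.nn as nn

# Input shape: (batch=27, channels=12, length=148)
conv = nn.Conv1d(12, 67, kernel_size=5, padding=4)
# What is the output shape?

Input shape: (27, 12, 148)
Output shape: (27, 67, 152)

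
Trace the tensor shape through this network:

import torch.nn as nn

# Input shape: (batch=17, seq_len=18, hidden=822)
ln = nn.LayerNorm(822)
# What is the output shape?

Input shape: (17, 18, 822)
Output shape: (17, 18, 822)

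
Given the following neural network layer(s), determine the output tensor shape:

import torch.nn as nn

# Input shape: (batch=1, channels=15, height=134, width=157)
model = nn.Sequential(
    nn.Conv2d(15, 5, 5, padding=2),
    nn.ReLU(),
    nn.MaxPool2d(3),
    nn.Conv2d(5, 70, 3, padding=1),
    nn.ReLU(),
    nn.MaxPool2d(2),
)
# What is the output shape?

Input shape: (1, 15, 134, 157)
  -> after first Conv2d: (1, 5, 134, 157)
  -> after first MaxPool2d: (1, 5, 44, 52)
  -> after second Conv2d: (1, 70, 44, 52)
Output shape: (1, 70, 22, 26)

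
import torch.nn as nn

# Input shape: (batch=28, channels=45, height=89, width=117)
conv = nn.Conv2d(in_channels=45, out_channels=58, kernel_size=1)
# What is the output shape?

Input shape: (28, 45, 89, 117)
Output shape: (28, 58, 89, 117)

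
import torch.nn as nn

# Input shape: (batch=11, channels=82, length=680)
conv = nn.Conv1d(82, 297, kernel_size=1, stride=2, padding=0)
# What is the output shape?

Input shape: (11, 82, 680)
Output shape: (11, 297, 340)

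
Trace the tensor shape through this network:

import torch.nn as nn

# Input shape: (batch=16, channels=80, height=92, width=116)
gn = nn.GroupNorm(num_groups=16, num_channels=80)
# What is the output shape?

Input shape: (16, 80, 92, 116)
Output shape: (16, 80, 92, 116)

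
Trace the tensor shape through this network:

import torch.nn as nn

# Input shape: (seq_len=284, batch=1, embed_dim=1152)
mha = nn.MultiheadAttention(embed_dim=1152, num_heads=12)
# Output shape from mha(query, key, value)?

Input shape: (284, 1, 1152)
Output shape: (284, 1, 1152)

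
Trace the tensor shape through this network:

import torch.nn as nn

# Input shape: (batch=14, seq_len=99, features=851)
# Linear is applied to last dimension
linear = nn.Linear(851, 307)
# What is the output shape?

Input shape: (14, 99, 851)
Output shape: (14, 99, 307)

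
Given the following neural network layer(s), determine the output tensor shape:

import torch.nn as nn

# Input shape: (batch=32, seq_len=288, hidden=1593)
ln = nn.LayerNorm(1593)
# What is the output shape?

Input shape: (32, 288, 1593)
Output shape: (32, 288, 1593)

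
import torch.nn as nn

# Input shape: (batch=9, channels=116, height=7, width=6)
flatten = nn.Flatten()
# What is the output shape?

Input shape: (9, 116, 7, 6)
Output shape: (9, 4872)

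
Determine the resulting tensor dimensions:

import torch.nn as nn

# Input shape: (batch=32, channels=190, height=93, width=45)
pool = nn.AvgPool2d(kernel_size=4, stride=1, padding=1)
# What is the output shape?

Input shape: (32, 190, 93, 45)
Output shape: (32, 190, 92, 44)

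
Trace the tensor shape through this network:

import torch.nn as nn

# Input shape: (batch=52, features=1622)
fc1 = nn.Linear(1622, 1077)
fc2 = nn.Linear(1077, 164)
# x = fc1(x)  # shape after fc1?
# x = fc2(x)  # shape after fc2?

Input shape: (52, 1622)
  -> after fc1: (52, 1077)
Output shape: (52, 164)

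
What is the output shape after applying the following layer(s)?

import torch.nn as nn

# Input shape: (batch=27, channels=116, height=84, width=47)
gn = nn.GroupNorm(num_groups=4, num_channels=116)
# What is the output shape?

Input shape: (27, 116, 84, 47)
Output shape: (27, 116, 84, 47)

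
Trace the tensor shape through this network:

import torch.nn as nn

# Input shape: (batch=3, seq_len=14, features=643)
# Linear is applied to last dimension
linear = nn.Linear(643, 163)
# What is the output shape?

Input shape: (3, 14, 643)
Output shape: (3, 14, 163)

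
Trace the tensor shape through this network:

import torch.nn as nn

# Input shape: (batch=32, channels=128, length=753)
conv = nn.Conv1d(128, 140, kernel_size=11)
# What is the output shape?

Input shape: (32, 128, 753)
Output shape: (32, 140, 743)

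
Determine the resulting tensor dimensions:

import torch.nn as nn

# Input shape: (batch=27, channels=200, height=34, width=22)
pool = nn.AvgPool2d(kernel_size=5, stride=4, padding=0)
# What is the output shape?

Input shape: (27, 200, 34, 22)
Output shape: (27, 200, 8, 5)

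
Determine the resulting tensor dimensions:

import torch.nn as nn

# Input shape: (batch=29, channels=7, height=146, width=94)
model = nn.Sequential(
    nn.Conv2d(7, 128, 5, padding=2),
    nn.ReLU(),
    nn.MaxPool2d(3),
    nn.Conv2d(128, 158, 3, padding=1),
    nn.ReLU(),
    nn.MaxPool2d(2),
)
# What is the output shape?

Input shape: (29, 7, 146, 94)
  -> after first Conv2d: (29, 128, 146, 94)
  -> after first MaxPool2d: (29, 128, 48, 31)
  -> after second Conv2d: (29, 158, 48, 31)
Output shape: (29, 158, 24, 15)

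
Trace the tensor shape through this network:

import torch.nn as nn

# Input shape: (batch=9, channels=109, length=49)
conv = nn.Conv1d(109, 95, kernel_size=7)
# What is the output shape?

Input shape: (9, 109, 49)
Output shape: (9, 95, 43)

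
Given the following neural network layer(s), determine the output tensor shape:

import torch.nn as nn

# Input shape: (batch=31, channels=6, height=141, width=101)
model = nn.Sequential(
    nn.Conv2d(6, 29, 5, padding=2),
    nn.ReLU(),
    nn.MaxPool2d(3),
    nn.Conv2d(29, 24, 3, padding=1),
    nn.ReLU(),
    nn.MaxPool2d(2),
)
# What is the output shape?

Input shape: (31, 6, 141, 101)
  -> after first Conv2d: (31, 29, 141, 101)
  -> after first MaxPool2d: (31, 29, 47, 33)
  -> after second Conv2d: (31, 24, 47, 33)
Output shape: (31, 24, 23, 16)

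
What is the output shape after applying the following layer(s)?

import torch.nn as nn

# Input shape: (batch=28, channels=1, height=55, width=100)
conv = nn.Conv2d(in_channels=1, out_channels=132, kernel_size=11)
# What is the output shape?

Input shape: (28, 1, 55, 100)
Output shape: (28, 132, 45, 90)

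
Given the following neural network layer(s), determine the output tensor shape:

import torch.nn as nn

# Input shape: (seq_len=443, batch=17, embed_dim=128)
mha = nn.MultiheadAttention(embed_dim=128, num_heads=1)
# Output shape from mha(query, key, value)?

Input shape: (443, 17, 128)
Output shape: (443, 17, 128)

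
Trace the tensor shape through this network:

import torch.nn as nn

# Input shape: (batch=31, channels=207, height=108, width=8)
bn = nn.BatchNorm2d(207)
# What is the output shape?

Input shape: (31, 207, 108, 8)
Output shape: (31, 207, 108, 8)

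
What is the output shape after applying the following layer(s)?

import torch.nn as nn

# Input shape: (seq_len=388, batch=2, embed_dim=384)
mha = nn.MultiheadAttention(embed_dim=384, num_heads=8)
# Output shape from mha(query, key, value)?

Input shape: (388, 2, 384)
Output shape: (388, 2, 384)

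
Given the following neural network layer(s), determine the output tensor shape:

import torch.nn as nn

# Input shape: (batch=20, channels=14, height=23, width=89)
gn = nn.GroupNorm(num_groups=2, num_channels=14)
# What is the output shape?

Input shape: (20, 14, 23, 89)
Output shape: (20, 14, 23, 89)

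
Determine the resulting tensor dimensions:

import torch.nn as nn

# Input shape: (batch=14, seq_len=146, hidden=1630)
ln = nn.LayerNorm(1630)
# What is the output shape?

Input shape: (14, 146, 1630)
Output shape: (14, 146, 1630)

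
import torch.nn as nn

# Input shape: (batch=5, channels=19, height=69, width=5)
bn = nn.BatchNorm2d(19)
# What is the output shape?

Input shape: (5, 19, 69, 5)
Output shape: (5, 19, 69, 5)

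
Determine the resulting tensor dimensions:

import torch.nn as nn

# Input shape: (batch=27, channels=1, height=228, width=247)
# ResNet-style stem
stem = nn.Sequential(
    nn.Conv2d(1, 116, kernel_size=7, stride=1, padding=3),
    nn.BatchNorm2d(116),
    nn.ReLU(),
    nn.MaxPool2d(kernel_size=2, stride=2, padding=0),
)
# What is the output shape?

Input shape: (27, 1, 228, 247)
  -> after Conv2d 7x7 stride=1: (27, 116, 228, 247)
Output shape: (27, 116, 114, 123)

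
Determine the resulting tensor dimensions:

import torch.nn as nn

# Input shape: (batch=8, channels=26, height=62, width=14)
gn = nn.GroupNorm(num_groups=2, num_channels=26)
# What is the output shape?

Input shape: (8, 26, 62, 14)
Output shape: (8, 26, 62, 14)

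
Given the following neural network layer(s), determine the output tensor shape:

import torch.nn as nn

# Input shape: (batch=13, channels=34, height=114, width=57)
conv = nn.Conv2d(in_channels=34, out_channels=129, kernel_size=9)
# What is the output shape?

Input shape: (13, 34, 114, 57)
Output shape: (13, 129, 106, 49)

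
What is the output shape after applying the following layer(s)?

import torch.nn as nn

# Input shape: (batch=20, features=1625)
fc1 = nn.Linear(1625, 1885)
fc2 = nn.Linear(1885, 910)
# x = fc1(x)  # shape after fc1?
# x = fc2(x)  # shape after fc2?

Input shape: (20, 1625)
  -> after fc1: (20, 1885)
Output shape: (20, 910)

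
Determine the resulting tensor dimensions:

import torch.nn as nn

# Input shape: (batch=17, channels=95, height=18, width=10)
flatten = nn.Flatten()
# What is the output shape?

Input shape: (17, 95, 18, 10)
Output shape: (17, 17100)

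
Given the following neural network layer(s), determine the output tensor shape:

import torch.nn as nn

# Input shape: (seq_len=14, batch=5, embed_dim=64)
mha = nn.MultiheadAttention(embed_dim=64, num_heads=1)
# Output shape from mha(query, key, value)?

Input shape: (14, 5, 64)
Output shape: (14, 5, 64)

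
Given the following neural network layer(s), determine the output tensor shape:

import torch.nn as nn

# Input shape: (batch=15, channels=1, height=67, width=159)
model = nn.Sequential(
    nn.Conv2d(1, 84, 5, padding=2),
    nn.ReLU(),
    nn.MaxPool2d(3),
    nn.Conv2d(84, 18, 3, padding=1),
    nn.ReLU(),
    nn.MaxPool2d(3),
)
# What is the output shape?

Input shape: (15, 1, 67, 159)
  -> after first Conv2d: (15, 84, 67, 159)
  -> after first MaxPool2d: (15, 84, 22, 53)
  -> after second Conv2d: (15, 18, 22, 53)
Output shape: (15, 18, 7, 17)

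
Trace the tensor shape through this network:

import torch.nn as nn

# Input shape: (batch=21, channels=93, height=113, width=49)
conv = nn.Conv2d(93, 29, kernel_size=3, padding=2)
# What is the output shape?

Input shape: (21, 93, 113, 49)
Output shape: (21, 29, 115, 51)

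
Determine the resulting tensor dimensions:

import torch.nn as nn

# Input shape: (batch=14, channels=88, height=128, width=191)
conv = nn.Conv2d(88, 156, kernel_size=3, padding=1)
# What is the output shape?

Input shape: (14, 88, 128, 191)
Output shape: (14, 156, 128, 191)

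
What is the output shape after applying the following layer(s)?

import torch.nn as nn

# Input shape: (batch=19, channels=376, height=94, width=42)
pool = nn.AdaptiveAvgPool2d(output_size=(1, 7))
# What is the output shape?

Input shape: (19, 376, 94, 42)
Output shape: (19, 376, 1, 7)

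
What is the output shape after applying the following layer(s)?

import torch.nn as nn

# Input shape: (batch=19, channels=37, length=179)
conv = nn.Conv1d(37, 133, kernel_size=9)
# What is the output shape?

Input shape: (19, 37, 179)
Output shape: (19, 133, 171)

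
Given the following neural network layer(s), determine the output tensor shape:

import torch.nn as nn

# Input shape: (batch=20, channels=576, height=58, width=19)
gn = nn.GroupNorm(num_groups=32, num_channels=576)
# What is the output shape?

Input shape: (20, 576, 58, 19)
Output shape: (20, 576, 58, 19)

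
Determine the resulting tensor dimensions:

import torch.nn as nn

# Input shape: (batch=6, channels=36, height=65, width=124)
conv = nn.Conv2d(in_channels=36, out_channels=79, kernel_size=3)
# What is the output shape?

Input shape: (6, 36, 65, 124)
Output shape: (6, 79, 63, 122)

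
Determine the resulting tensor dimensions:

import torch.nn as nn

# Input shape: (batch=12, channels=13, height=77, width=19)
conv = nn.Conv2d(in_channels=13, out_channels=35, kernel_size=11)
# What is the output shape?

Input shape: (12, 13, 77, 19)
Output shape: (12, 35, 67, 9)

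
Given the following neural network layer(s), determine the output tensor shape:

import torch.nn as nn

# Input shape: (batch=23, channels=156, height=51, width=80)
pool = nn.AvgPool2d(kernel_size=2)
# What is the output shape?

Input shape: (23, 156, 51, 80)
Output shape: (23, 156, 25, 40)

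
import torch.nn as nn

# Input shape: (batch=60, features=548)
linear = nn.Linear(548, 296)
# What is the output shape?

Input shape: (60, 548)
Output shape: (60, 296)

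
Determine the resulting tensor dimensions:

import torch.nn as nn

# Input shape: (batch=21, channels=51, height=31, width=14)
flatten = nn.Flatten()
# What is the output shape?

Input shape: (21, 51, 31, 14)
Output shape: (21, 22134)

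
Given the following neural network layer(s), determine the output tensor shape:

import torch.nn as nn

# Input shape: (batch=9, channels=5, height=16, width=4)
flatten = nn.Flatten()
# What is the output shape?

Input shape: (9, 5, 16, 4)
Output shape: (9, 320)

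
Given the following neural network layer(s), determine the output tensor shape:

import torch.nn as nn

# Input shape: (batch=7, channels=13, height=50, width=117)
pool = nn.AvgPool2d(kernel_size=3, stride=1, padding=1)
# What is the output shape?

Input shape: (7, 13, 50, 117)
Output shape: (7, 13, 50, 117)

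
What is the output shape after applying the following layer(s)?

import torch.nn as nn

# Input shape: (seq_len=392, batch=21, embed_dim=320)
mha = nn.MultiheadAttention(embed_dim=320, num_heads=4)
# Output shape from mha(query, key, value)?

Input shape: (392, 21, 320)
Output shape: (392, 21, 320)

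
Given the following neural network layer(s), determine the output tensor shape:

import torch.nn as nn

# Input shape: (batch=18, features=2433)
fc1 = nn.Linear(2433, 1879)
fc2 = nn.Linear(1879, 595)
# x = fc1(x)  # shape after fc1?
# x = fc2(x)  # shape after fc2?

Input shape: (18, 2433)
  -> after fc1: (18, 1879)
Output shape: (18, 595)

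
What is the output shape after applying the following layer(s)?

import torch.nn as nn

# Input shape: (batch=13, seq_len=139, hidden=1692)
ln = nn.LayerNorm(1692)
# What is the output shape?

Input shape: (13, 139, 1692)
Output shape: (13, 139, 1692)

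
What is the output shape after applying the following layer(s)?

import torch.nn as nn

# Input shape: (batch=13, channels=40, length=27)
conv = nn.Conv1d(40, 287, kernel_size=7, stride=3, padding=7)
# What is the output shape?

Input shape: (13, 40, 27)
Output shape: (13, 287, 12)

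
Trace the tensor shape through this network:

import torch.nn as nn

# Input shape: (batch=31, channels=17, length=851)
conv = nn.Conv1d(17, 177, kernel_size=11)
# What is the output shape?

Input shape: (31, 17, 851)
Output shape: (31, 177, 841)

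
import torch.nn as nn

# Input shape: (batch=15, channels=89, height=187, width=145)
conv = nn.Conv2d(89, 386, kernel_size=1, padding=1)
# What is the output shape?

Input shape: (15, 89, 187, 145)
Output shape: (15, 386, 189, 147)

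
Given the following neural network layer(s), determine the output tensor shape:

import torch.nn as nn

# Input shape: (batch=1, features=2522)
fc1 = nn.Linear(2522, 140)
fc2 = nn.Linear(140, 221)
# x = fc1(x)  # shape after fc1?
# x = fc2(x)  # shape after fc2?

Input shape: (1, 2522)
  -> after fc1: (1, 140)
Output shape: (1, 221)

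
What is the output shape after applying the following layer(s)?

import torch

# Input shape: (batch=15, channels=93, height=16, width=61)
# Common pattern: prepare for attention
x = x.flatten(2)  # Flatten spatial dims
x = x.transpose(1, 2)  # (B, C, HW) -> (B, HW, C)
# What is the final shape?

Input shape: (15, 93, 16, 61)
  -> after flatten(2): (15, 93, 976)
Output shape: (15, 976, 93)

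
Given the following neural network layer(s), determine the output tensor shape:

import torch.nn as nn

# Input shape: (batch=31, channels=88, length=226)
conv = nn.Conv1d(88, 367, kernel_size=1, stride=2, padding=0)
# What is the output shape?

Input shape: (31, 88, 226)
Output shape: (31, 367, 113)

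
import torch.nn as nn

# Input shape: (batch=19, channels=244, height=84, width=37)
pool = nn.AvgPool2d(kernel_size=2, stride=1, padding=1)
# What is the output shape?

Input shape: (19, 244, 84, 37)
Output shape: (19, 244, 85, 38)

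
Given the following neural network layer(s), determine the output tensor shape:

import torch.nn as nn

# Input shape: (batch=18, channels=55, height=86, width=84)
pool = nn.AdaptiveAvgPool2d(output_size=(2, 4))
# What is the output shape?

Input shape: (18, 55, 86, 84)
Output shape: (18, 55, 2, 4)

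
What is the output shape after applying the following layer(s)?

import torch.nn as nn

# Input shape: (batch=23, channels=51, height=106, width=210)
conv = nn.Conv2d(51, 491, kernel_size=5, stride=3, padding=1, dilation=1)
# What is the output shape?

Input shape: (23, 51, 106, 210)
Output shape: (23, 491, 35, 70)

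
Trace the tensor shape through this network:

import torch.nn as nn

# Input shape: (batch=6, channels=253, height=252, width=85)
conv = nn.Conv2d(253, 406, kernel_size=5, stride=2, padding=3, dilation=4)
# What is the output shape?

Input shape: (6, 253, 252, 85)
Output shape: (6, 406, 121, 38)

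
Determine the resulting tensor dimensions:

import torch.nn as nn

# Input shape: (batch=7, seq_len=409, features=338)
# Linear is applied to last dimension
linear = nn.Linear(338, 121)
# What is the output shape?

Input shape: (7, 409, 338)
Output shape: (7, 409, 121)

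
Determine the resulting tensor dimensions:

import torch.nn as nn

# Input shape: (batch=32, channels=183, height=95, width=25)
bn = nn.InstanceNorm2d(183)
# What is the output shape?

Input shape: (32, 183, 95, 25)
Output shape: (32, 183, 95, 25)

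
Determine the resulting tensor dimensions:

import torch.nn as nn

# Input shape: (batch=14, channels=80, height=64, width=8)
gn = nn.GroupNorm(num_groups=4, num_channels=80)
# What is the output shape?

Input shape: (14, 80, 64, 8)
Output shape: (14, 80, 64, 8)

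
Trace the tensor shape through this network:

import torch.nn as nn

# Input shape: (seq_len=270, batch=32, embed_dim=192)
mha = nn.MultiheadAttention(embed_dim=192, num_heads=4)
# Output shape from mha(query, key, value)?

Input shape: (270, 32, 192)
Output shape: (270, 32, 192)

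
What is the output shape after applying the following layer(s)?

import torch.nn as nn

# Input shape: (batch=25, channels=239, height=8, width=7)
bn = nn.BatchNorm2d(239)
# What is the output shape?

Input shape: (25, 239, 8, 7)
Output shape: (25, 239, 8, 7)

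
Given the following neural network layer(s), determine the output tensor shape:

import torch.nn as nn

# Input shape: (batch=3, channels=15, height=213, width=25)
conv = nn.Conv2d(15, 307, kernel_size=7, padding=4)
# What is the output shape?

Input shape: (3, 15, 213, 25)
Output shape: (3, 307, 215, 27)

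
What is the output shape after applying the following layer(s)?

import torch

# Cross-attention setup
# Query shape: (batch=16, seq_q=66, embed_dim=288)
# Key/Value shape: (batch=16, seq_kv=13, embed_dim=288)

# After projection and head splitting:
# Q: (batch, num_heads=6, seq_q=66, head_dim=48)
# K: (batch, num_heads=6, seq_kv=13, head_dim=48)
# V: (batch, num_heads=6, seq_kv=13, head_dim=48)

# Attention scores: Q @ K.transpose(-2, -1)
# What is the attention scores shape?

Input shape: (16, 66, 288)
Output shape: (16, 6, 66, 13)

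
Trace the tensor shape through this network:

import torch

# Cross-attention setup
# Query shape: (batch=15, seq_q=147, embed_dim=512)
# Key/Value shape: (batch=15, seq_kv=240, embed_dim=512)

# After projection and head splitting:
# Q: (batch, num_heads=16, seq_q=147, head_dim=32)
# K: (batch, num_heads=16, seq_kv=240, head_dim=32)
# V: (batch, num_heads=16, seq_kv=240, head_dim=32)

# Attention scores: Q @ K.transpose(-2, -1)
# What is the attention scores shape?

Input shape: (15, 147, 512)
Output shape: (15, 16, 147, 240)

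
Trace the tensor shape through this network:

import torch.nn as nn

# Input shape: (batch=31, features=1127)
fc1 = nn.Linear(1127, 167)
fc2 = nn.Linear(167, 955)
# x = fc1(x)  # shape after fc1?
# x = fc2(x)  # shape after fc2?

Input shape: (31, 1127)
  -> after fc1: (31, 167)
Output shape: (31, 955)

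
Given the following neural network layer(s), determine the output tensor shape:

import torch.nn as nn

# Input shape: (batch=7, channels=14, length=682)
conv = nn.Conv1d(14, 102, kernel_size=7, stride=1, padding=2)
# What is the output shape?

Input shape: (7, 14, 682)
Output shape: (7, 102, 680)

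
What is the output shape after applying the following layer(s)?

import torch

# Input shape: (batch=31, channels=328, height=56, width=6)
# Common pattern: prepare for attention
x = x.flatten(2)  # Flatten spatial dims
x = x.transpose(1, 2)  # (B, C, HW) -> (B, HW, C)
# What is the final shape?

Input shape: (31, 328, 56, 6)
  -> after flatten(2): (31, 328, 336)
Output shape: (31, 336, 328)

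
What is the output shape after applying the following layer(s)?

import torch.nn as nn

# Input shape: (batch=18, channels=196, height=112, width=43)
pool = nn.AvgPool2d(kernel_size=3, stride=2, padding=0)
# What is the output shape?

Input shape: (18, 196, 112, 43)
Output shape: (18, 196, 55, 21)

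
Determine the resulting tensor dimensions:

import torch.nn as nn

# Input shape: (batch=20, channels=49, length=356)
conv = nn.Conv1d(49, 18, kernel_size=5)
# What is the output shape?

Input shape: (20, 49, 356)
Output shape: (20, 18, 352)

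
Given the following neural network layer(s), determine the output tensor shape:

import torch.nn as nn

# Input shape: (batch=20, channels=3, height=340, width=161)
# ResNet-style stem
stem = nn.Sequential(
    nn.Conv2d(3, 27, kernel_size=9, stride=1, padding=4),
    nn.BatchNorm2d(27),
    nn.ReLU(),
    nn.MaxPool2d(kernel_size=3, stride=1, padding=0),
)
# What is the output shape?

Input shape: (20, 3, 340, 161)
  -> after Conv2d 9x9 stride=1: (20, 27, 340, 161)
Output shape: (20, 27, 338, 159)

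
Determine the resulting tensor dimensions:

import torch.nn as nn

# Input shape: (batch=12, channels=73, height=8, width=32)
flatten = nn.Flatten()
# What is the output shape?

Input shape: (12, 73, 8, 32)
Output shape: (12, 18688)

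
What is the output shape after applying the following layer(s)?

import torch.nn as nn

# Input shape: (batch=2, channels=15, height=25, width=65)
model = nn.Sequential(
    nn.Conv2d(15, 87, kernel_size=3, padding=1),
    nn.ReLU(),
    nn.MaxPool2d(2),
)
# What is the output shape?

Input shape: (2, 15, 25, 65)
  -> after Conv2d: (2, 87, 25, 65)
  -> after ReLU: (2, 87, 25, 65)
Output shape: (2, 87, 12, 32)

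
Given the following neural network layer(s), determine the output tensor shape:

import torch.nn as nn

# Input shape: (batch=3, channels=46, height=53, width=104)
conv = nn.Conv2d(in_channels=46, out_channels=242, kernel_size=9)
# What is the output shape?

Input shape: (3, 46, 53, 104)
Output shape: (3, 242, 45, 96)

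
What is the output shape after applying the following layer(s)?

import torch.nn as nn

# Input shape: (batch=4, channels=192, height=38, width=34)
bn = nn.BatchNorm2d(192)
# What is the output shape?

Input shape: (4, 192, 38, 34)
Output shape: (4, 192, 38, 34)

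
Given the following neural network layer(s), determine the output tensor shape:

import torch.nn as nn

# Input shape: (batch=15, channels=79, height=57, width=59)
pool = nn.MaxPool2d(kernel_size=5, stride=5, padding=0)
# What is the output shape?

Input shape: (15, 79, 57, 59)
Output shape: (15, 79, 11, 11)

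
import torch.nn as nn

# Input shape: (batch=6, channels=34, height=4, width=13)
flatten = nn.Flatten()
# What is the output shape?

Input shape: (6, 34, 4, 13)
Output shape: (6, 1768)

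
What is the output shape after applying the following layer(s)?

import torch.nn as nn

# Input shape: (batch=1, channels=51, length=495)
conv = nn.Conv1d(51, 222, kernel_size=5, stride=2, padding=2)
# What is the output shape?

Input shape: (1, 51, 495)
Output shape: (1, 222, 248)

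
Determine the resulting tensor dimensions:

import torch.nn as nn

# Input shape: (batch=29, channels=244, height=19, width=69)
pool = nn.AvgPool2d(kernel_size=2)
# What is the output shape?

Input shape: (29, 244, 19, 69)
Output shape: (29, 244, 9, 34)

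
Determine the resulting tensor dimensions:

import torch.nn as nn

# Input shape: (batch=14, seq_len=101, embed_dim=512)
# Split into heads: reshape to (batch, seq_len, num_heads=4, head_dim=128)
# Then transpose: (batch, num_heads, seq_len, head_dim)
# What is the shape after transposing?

Input shape: (14, 101, 512)
  -> after reshape: (14, 101, 4, 128)
Output shape: (14, 4, 101, 128)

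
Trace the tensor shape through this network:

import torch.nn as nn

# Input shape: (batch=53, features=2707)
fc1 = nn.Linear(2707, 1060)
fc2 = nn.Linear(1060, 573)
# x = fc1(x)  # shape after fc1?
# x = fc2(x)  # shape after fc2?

Input shape: (53, 2707)
  -> after fc1: (53, 1060)
Output shape: (53, 573)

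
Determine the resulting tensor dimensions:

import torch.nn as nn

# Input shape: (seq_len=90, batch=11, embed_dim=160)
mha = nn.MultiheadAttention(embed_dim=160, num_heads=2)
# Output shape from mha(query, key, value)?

Input shape: (90, 11, 160)
Output shape: (90, 11, 160)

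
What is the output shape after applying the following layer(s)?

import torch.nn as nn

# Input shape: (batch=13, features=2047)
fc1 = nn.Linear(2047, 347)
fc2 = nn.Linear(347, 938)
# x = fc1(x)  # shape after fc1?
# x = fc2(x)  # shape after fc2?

Input shape: (13, 2047)
  -> after fc1: (13, 347)
Output shape: (13, 938)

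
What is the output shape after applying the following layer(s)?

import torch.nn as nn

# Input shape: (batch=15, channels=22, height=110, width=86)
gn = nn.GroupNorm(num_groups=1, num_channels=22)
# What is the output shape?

Input shape: (15, 22, 110, 86)
Output shape: (15, 22, 110, 86)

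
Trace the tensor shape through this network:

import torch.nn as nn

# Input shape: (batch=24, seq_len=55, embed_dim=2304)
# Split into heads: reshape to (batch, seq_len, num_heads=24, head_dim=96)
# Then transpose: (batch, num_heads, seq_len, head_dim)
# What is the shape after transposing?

Input shape: (24, 55, 2304)
  -> after reshape: (24, 55, 24, 96)
Output shape: (24, 24, 55, 96)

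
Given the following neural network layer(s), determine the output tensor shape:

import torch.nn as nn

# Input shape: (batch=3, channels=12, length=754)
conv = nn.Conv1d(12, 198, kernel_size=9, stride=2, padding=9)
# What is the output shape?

Input shape: (3, 12, 754)
Output shape: (3, 198, 382)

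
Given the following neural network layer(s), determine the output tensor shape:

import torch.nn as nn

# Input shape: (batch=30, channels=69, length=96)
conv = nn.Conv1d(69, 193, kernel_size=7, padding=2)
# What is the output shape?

Input shape: (30, 69, 96)
Output shape: (30, 193, 94)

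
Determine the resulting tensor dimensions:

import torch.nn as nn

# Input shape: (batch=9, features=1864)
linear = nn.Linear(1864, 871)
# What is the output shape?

Input shape: (9, 1864)
Output shape: (9, 871)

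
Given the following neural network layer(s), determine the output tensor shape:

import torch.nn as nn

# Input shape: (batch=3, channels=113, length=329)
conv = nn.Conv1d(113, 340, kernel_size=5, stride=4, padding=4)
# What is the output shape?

Input shape: (3, 113, 329)
Output shape: (3, 340, 84)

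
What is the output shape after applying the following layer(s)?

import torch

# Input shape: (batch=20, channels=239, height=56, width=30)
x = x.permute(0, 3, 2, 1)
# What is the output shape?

Input shape: (20, 239, 56, 30)
Output shape: (20, 30, 56, 239)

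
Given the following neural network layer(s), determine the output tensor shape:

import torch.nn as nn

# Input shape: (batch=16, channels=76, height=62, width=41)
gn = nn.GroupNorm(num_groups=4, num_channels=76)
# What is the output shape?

Input shape: (16, 76, 62, 41)
Output shape: (16, 76, 62, 41)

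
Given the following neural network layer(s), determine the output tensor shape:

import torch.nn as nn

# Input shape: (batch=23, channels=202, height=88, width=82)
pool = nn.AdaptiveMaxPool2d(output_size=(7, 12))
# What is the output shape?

Input shape: (23, 202, 88, 82)
Output shape: (23, 202, 7, 12)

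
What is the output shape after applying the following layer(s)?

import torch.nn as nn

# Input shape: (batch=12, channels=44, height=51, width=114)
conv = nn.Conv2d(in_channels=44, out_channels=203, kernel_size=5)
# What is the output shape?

Input shape: (12, 44, 51, 114)
Output shape: (12, 203, 47, 110)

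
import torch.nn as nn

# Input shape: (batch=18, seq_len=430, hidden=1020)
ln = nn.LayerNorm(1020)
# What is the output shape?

Input shape: (18, 430, 1020)
Output shape: (18, 430, 1020)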